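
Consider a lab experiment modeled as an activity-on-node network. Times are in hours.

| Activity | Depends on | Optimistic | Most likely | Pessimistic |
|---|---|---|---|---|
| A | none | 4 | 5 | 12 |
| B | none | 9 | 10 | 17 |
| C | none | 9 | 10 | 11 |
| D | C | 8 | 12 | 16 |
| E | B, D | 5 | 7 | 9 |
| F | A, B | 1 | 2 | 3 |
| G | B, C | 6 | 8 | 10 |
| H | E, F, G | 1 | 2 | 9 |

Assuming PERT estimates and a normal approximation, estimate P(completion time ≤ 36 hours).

te_A = (4 + 4·5 + 12)/6 = 36/6 = 6; σ²_A = ((12−4)/6)² = 1.778
te_B = (9 + 4·10 + 17)/6 = 66/6 = 11; σ²_B = ((17−9)/6)² = 1.778
te_C = (9 + 4·10 + 11)/6 = 60/6 = 10; σ²_C = ((11−9)/6)² = 0.111
te_D = (8 + 4·12 + 16)/6 = 72/6 = 12; σ²_D = ((16−8)/6)² = 1.778
te_E = (5 + 4·7 + 9)/6 = 42/6 = 7; σ²_E = ((9−5)/6)² = 0.444
te_F = (1 + 4·2 + 3)/6 = 12/6 = 2; σ²_F = ((3−1)/6)² = 0.111
te_G = (6 + 4·8 + 10)/6 = 48/6 = 8; σ²_G = ((10−6)/6)² = 0.444
te_H = (1 + 4·2 + 9)/6 = 18/6 = 3; σ²_H = ((9−1)/6)² = 1.778

Forward pass:
ES_A = 0; EF_A = 6
ES_B = 0; EF_B = 11
ES_C = 0; EF_C = 10
ES_D = 10; EF_D = 10+12 = 22
ES_E = max(EF_B=11, EF_D=22) = 22; EF_E = 22+7 = 29
ES_F = max(EF_A=6, EF_B=11) = 11; EF_F = 11+2 = 13
ES_G = max(EF_B=11, EF_C=10) = 11; EF_G = 11+8 = 19
ES_H = max(EF_E=29, EF_F=13, EF_G=19) = 29; EF_H = 29+3 = 32
Expected project duration μ = 32 hours. Critical path: C → D → E → H.

Variance along critical path = 0.111 + 1.778 + 0.444 + 1.778 = 4.111; σ = √4.111 = 2.028 hours.
Z = (36 − 32) / 2.028 = 1.973
P(T ≤ 36) = Φ(1.973) ≈ 0.976

0.976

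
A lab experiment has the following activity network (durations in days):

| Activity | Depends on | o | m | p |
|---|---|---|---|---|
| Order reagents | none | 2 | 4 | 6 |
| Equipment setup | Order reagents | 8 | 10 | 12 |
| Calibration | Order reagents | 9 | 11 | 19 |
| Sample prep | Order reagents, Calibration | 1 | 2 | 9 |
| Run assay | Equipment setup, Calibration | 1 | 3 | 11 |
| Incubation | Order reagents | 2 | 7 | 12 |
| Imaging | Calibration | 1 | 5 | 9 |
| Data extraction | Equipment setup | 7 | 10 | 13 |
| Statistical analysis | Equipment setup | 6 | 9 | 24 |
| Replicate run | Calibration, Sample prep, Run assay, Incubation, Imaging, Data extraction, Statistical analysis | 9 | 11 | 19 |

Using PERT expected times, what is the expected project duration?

37 days

te_Order reagents = (2 + 4·4 + 6)/6 = 24/6 = 4
te_Equipment setup = (8 + 4·10 + 12)/6 = 60/6 = 10
te_Calibration = (9 + 4·11 + 19)/6 = 72/6 = 12
te_Sample prep = (1 + 4·2 + 9)/6 = 18/6 = 3
te_Run assay = (1 + 4·3 + 11)/6 = 24/6 = 4
te_Incubation = (2 + 4·7 + 12)/6 = 42/6 = 7
te_Imaging = (1 + 4·5 + 9)/6 = 30/6 = 5
te_Data extraction = (7 + 4·10 + 13)/6 = 60/6 = 10
te_Statistical analysis = (6 + 4·9 + 24)/6 = 66/6 = 11
te_Replicate run = (9 + 4·11 + 19)/6 = 72/6 = 12

Forward pass:
ES_Order reagents = 0; EF_Order reagents = 4
ES_Equipment setup = 4; EF_Equipment setup = 4+10 = 14
ES_Calibration = 4; EF_Calibration = 4+12 = 16
ES_Sample prep = max(EF_Order reagents=4, EF_Calibration=16) = 16; EF_Sample prep = 16+3 = 19
ES_Run assay = max(EF_Equipment setup=14, EF_Calibration=16) = 16; EF_Run assay = 16+4 = 20
ES_Incubation = 4; EF_Incubation = 4+7 = 11
ES_Imaging = 16; EF_Imaging = 16+5 = 21
ES_Data extraction = 14; EF_Data extraction = 14+10 = 24
ES_Statistical analysis = 14; EF_Statistical analysis = 14+11 = 25
ES_Replicate run = max(EF_Calibration=16, EF_Sample prep=19, EF_Run assay=20, EF_Incubation=11, EF_Imaging=21, EF_Data extraction=24, EF_Statistical analysis=25) = 25; EF_Replicate run = 25+12 = 37
Expected project duration μ = 37 days. Critical path: Order reagents → Equipment setup → Statistical analysis → Replicate run.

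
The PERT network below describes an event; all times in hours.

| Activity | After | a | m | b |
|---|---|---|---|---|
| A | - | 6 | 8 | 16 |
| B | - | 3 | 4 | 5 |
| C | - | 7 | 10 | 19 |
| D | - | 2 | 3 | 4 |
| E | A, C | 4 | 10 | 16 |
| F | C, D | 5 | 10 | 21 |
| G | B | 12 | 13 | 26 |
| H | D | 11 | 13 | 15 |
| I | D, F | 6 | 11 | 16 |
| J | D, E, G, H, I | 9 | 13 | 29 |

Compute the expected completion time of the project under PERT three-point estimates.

te_A = (6 + 4·8 + 16)/6 = 54/6 = 9
te_B = (3 + 4·4 + 5)/6 = 24/6 = 4
te_C = (7 + 4·10 + 19)/6 = 66/6 = 11
te_D = (2 + 4·3 + 4)/6 = 18/6 = 3
te_E = (4 + 4·10 + 16)/6 = 60/6 = 10
te_F = (5 + 4·10 + 21)/6 = 66/6 = 11
te_G = (12 + 4·13 + 26)/6 = 90/6 = 15
te_H = (11 + 4·13 + 15)/6 = 78/6 = 13
te_I = (6 + 4·11 + 16)/6 = 66/6 = 11
te_J = (9 + 4·13 + 29)/6 = 90/6 = 15

Forward pass:
ES_A = 0; EF_A = 9
ES_B = 0; EF_B = 4
ES_C = 0; EF_C = 11
ES_D = 0; EF_D = 3
ES_E = max(EF_A=9, EF_C=11) = 11; EF_E = 11+10 = 21
ES_F = max(EF_C=11, EF_D=3) = 11; EF_F = 11+11 = 22
ES_G = 4; EF_G = 4+15 = 19
ES_H = 3; EF_H = 3+13 = 16
ES_I = max(EF_D=3, EF_F=22) = 22; EF_I = 22+11 = 33
ES_J = max(EF_D=3, EF_E=21, EF_G=19, EF_H=16, EF_I=33) = 33; EF_J = 33+15 = 48
Expected project duration μ = 48 hours. Critical path: C → F → I → J.

48 hours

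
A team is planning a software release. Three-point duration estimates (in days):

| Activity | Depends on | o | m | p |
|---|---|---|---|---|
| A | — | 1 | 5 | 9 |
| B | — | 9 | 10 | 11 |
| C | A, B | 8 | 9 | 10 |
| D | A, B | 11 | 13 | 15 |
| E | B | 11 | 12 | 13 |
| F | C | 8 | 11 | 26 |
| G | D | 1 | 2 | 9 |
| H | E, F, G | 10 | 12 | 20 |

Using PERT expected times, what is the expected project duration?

45 days

te_A = (1 + 4·5 + 9)/6 = 30/6 = 5
te_B = (9 + 4·10 + 11)/6 = 60/6 = 10
te_C = (8 + 4·9 + 10)/6 = 54/6 = 9
te_D = (11 + 4·13 + 15)/6 = 78/6 = 13
te_E = (11 + 4·12 + 13)/6 = 72/6 = 12
te_F = (8 + 4·11 + 26)/6 = 78/6 = 13
te_G = (1 + 4·2 + 9)/6 = 18/6 = 3
te_H = (10 + 4·12 + 20)/6 = 78/6 = 13

Forward pass:
ES_A = 0; EF_A = 5
ES_B = 0; EF_B = 10
ES_C = max(EF_A=5, EF_B=10) = 10; EF_C = 10+9 = 19
ES_D = max(EF_A=5, EF_B=10) = 10; EF_D = 10+13 = 23
ES_E = 10; EF_E = 10+12 = 22
ES_F = 19; EF_F = 19+13 = 32
ES_G = 23; EF_G = 23+3 = 26
ES_H = max(EF_E=22, EF_F=32, EF_G=26) = 32; EF_H = 32+13 = 45
Expected project duration μ = 45 days. Critical path: B → C → F → H.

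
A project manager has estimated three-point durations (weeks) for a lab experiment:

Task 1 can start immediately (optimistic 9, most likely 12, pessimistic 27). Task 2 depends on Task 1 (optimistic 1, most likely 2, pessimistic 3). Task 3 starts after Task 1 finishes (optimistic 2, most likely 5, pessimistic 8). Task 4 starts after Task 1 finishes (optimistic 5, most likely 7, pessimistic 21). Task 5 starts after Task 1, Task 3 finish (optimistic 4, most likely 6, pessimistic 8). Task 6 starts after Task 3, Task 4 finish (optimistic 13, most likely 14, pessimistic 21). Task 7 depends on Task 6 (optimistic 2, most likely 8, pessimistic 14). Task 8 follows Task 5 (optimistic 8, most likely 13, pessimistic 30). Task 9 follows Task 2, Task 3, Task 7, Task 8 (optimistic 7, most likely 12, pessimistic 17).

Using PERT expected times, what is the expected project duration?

58 weeks

te_Task 1 = (9 + 4·12 + 27)/6 = 84/6 = 14
te_Task 2 = (1 + 4·2 + 3)/6 = 12/6 = 2
te_Task 3 = (2 + 4·5 + 8)/6 = 30/6 = 5
te_Task 4 = (5 + 4·7 + 21)/6 = 54/6 = 9
te_Task 5 = (4 + 4·6 + 8)/6 = 36/6 = 6
te_Task 6 = (13 + 4·14 + 21)/6 = 90/6 = 15
te_Task 7 = (2 + 4·8 + 14)/6 = 48/6 = 8
te_Task 8 = (8 + 4·13 + 30)/6 = 90/6 = 15
te_Task 9 = (7 + 4·12 + 17)/6 = 72/6 = 12

Forward pass:
ES_Task 1 = 0; EF_Task 1 = 14
ES_Task 2 = 14; EF_Task 2 = 14+2 = 16
ES_Task 3 = 14; EF_Task 3 = 14+5 = 19
ES_Task 4 = 14; EF_Task 4 = 14+9 = 23
ES_Task 5 = max(EF_Task 1=14, EF_Task 3=19) = 19; EF_Task 5 = 19+6 = 25
ES_Task 6 = max(EF_Task 3=19, EF_Task 4=23) = 23; EF_Task 6 = 23+15 = 38
ES_Task 7 = 38; EF_Task 7 = 38+8 = 46
ES_Task 8 = 25; EF_Task 8 = 25+15 = 40
ES_Task 9 = max(EF_Task 2=16, EF_Task 3=19, EF_Task 7=46, EF_Task 8=40) = 46; EF_Task 9 = 46+12 = 58
Expected project duration μ = 58 weeks. Critical path: Task 1 → Task 4 → Task 6 → Task 7 → Task 9.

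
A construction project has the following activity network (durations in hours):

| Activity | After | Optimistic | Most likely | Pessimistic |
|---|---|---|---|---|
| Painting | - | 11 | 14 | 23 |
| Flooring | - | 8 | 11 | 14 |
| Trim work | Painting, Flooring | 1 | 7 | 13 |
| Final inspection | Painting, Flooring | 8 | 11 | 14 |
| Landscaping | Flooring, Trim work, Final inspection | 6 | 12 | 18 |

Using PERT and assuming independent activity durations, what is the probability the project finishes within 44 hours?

0.977

te_Painting = (11 + 4·14 + 23)/6 = 90/6 = 15; σ²_Painting = ((23−11)/6)² = 4.000
te_Flooring = (8 + 4·11 + 14)/6 = 66/6 = 11; σ²_Flooring = ((14−8)/6)² = 1.000
te_Trim work = (1 + 4·7 + 13)/6 = 42/6 = 7; σ²_Trim work = ((13−1)/6)² = 4.000
te_Final inspection = (8 + 4·11 + 14)/6 = 66/6 = 11; σ²_Final inspection = ((14−8)/6)² = 1.000
te_Landscaping = (6 + 4·12 + 18)/6 = 72/6 = 12; σ²_Landscaping = ((18−6)/6)² = 4.000

Forward pass:
ES_Painting = 0; EF_Painting = 15
ES_Flooring = 0; EF_Flooring = 11
ES_Trim work = max(EF_Painting=15, EF_Flooring=11) = 15; EF_Trim work = 15+7 = 22
ES_Final inspection = max(EF_Painting=15, EF_Flooring=11) = 15; EF_Final inspection = 15+11 = 26
ES_Landscaping = max(EF_Flooring=11, EF_Trim work=22, EF_Final inspection=26) = 26; EF_Landscaping = 26+12 = 38
Expected project duration μ = 38 hours. Critical path: Painting → Final inspection → Landscaping.

Variance along critical path = 4.000 + 1.000 + 4.000 = 9.000; σ = √9.000 = 3.000 hours.
Z = (44 − 38) / 3.000 = 2.000
P(T ≤ 44) = Φ(2.000) ≈ 0.977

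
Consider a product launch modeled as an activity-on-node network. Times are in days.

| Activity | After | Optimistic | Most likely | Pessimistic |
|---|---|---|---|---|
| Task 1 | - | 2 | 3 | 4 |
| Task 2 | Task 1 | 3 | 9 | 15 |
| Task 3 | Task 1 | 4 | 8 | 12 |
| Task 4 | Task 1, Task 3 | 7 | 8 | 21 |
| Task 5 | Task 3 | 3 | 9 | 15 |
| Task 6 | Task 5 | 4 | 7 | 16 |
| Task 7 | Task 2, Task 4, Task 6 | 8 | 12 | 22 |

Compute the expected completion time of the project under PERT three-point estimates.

te_Task 1 = (2 + 4·3 + 4)/6 = 18/6 = 3
te_Task 2 = (3 + 4·9 + 15)/6 = 54/6 = 9
te_Task 3 = (4 + 4·8 + 12)/6 = 48/6 = 8
te_Task 4 = (7 + 4·8 + 21)/6 = 60/6 = 10
te_Task 5 = (3 + 4·9 + 15)/6 = 54/6 = 9
te_Task 6 = (4 + 4·7 + 16)/6 = 48/6 = 8
te_Task 7 = (8 + 4·12 + 22)/6 = 78/6 = 13

Forward pass:
ES_Task 1 = 0; EF_Task 1 = 3
ES_Task 2 = 3; EF_Task 2 = 3+9 = 12
ES_Task 3 = 3; EF_Task 3 = 3+8 = 11
ES_Task 4 = max(EF_Task 1=3, EF_Task 3=11) = 11; EF_Task 4 = 11+10 = 21
ES_Task 5 = 11; EF_Task 5 = 11+9 = 20
ES_Task 6 = 20; EF_Task 6 = 20+8 = 28
ES_Task 7 = max(EF_Task 2=12, EF_Task 4=21, EF_Task 6=28) = 28; EF_Task 7 = 28+13 = 41
Expected project duration μ = 41 days. Critical path: Task 1 → Task 3 → Task 5 → Task 6 → Task 7.

41 days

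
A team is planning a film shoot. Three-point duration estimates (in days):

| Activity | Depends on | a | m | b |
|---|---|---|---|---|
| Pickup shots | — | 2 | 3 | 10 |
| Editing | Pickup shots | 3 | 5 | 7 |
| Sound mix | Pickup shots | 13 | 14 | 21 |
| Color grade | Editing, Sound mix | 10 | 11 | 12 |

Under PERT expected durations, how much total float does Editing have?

te_Pickup shots = (2 + 4·3 + 10)/6 = 24/6 = 4
te_Editing = (3 + 4·5 + 7)/6 = 30/6 = 5
te_Sound mix = (13 + 4·14 + 21)/6 = 90/6 = 15
te_Color grade = (10 + 4·11 + 12)/6 = 66/6 = 11

Forward pass:
ES_Pickup shots = 0; EF_Pickup shots = 4
ES_Editing = 4; EF_Editing = 4+5 = 9
ES_Sound mix = 4; EF_Sound mix = 4+15 = 19
ES_Color grade = max(EF_Editing=9, EF_Sound mix=19) = 19; EF_Color grade = 19+11 = 30
Expected project duration μ = 30 days. Critical path: Pickup shots → Sound mix → Color grade.

Backward pass:
LF_Color grade = 30; LS_Color grade = 30−11 = 19
LF_Sound mix = LS_Color grade = 19; LS_Sound mix = 19−15 = 4
LF_Editing = LS_Color grade = 19; LS_Editing = 19−5 = 14
LF_Pickup shots = min(LS_Editing=14, LS_Sound mix=4) = 4; LS_Pickup shots = 4−4 = 0
Slack_Editing = LS_Editing − ES_Editing = 14 − 4 = 10

10 days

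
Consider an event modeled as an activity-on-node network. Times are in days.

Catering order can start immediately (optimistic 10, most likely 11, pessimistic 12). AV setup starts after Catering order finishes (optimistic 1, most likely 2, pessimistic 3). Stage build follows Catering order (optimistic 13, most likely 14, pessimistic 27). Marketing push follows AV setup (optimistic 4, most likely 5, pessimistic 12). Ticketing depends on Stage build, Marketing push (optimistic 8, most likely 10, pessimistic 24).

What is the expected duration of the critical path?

39 days

te_Catering order = (10 + 4·11 + 12)/6 = 66/6 = 11
te_AV setup = (1 + 4·2 + 3)/6 = 12/6 = 2
te_Stage build = (13 + 4·14 + 27)/6 = 96/6 = 16
te_Marketing push = (4 + 4·5 + 12)/6 = 36/6 = 6
te_Ticketing = (8 + 4·10 + 24)/6 = 72/6 = 12

Forward pass:
ES_Catering order = 0; EF_Catering order = 11
ES_AV setup = 11; EF_AV setup = 11+2 = 13
ES_Stage build = 11; EF_Stage build = 11+16 = 27
ES_Marketing push = 13; EF_Marketing push = 13+6 = 19
ES_Ticketing = max(EF_Stage build=27, EF_Marketing push=19) = 27; EF_Ticketing = 27+12 = 39
Expected project duration μ = 39 days. Critical path: Catering order → Stage build → Ticketing.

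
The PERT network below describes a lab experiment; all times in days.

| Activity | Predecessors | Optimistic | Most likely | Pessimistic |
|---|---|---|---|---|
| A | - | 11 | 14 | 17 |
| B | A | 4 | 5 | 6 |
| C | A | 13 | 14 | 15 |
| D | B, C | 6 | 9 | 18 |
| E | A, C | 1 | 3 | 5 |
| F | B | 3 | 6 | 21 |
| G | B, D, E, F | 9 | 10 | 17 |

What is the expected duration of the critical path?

49 days

te_A = (11 + 4·14 + 17)/6 = 84/6 = 14
te_B = (4 + 4·5 + 6)/6 = 30/6 = 5
te_C = (13 + 4·14 + 15)/6 = 84/6 = 14
te_D = (6 + 4·9 + 18)/6 = 60/6 = 10
te_E = (1 + 4·3 + 5)/6 = 18/6 = 3
te_F = (3 + 4·6 + 21)/6 = 48/6 = 8
te_G = (9 + 4·10 + 17)/6 = 66/6 = 11

Forward pass:
ES_A = 0; EF_A = 14
ES_B = 14; EF_B = 14+5 = 19
ES_C = 14; EF_C = 14+14 = 28
ES_D = max(EF_B=19, EF_C=28) = 28; EF_D = 28+10 = 38
ES_E = max(EF_A=14, EF_C=28) = 28; EF_E = 28+3 = 31
ES_F = 19; EF_F = 19+8 = 27
ES_G = max(EF_B=19, EF_D=38, EF_E=31, EF_F=27) = 38; EF_G = 38+11 = 49
Expected project duration μ = 49 days. Critical path: A → C → D → G.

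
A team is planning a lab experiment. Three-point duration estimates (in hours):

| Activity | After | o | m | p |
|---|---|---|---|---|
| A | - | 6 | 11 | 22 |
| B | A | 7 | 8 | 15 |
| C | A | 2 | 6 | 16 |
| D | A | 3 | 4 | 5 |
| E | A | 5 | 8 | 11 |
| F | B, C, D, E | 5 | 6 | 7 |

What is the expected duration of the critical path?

27 hours

te_A = (6 + 4·11 + 22)/6 = 72/6 = 12
te_B = (7 + 4·8 + 15)/6 = 54/6 = 9
te_C = (2 + 4·6 + 16)/6 = 42/6 = 7
te_D = (3 + 4·4 + 5)/6 = 24/6 = 4
te_E = (5 + 4·8 + 11)/6 = 48/6 = 8
te_F = (5 + 4·6 + 7)/6 = 36/6 = 6

Forward pass:
ES_A = 0; EF_A = 12
ES_B = 12; EF_B = 12+9 = 21
ES_C = 12; EF_C = 12+7 = 19
ES_D = 12; EF_D = 12+4 = 16
ES_E = 12; EF_E = 12+8 = 20
ES_F = max(EF_B=21, EF_C=19, EF_D=16, EF_E=20) = 21; EF_F = 21+6 = 27
Expected project duration μ = 27 hours. Critical path: A → B → F.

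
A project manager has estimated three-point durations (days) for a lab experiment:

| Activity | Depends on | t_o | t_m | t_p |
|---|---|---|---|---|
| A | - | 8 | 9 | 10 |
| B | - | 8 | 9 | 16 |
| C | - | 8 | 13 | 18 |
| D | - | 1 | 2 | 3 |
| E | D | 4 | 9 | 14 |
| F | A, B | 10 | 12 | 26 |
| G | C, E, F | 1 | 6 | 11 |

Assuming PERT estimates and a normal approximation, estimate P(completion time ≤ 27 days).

0.190

te_A = (8 + 4·9 + 10)/6 = 54/6 = 9; σ²_A = ((10−8)/6)² = 0.111
te_B = (8 + 4·9 + 16)/6 = 60/6 = 10; σ²_B = ((16−8)/6)² = 1.778
te_C = (8 + 4·13 + 18)/6 = 78/6 = 13; σ²_C = ((18−8)/6)² = 2.778
te_D = (1 + 4·2 + 3)/6 = 12/6 = 2; σ²_D = ((3−1)/6)² = 0.111
te_E = (4 + 4·9 + 14)/6 = 54/6 = 9; σ²_E = ((14−4)/6)² = 2.778
te_F = (10 + 4·12 + 26)/6 = 84/6 = 14; σ²_F = ((26−10)/6)² = 7.111
te_G = (1 + 4·6 + 11)/6 = 36/6 = 6; σ²_G = ((11−1)/6)² = 2.778

Forward pass:
ES_A = 0; EF_A = 9
ES_B = 0; EF_B = 10
ES_C = 0; EF_C = 13
ES_D = 0; EF_D = 2
ES_E = 2; EF_E = 2+9 = 11
ES_F = max(EF_A=9, EF_B=10) = 10; EF_F = 10+14 = 24
ES_G = max(EF_C=13, EF_E=11, EF_F=24) = 24; EF_G = 24+6 = 30
Expected project duration μ = 30 days. Critical path: B → F → G.

Variance along critical path = 1.778 + 7.111 + 2.778 = 11.667; σ = √11.667 = 3.416 days.
Z = (27 − 30) / 3.416 = -0.878
P(T ≤ 27) = Φ(-0.878) ≈ 0.190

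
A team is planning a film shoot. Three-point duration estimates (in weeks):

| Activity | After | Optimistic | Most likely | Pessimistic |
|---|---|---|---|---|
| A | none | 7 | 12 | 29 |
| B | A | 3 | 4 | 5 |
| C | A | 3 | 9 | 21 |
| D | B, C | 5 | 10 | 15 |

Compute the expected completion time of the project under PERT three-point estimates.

te_A = (7 + 4·12 + 29)/6 = 84/6 = 14
te_B = (3 + 4·4 + 5)/6 = 24/6 = 4
te_C = (3 + 4·9 + 21)/6 = 60/6 = 10
te_D = (5 + 4·10 + 15)/6 = 60/6 = 10

Forward pass:
ES_A = 0; EF_A = 14
ES_B = 14; EF_B = 14+4 = 18
ES_C = 14; EF_C = 14+10 = 24
ES_D = max(EF_B=18, EF_C=24) = 24; EF_D = 24+10 = 34
Expected project duration μ = 34 weeks. Critical path: A → C → D.

34 weeks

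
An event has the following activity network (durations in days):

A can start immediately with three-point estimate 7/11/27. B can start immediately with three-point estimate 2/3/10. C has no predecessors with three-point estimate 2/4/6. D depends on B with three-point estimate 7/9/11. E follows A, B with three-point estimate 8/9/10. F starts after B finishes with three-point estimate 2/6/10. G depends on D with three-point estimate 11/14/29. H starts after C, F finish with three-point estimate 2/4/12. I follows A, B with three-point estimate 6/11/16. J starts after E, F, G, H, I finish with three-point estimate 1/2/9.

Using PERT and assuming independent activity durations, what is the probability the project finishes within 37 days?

0.917

te_A = (7 + 4·11 + 27)/6 = 78/6 = 13; σ²_A = ((27−7)/6)² = 11.111
te_B = (2 + 4·3 + 10)/6 = 24/6 = 4; σ²_B = ((10−2)/6)² = 1.778
te_C = (2 + 4·4 + 6)/6 = 24/6 = 4; σ²_C = ((6−2)/6)² = 0.444
te_D = (7 + 4·9 + 11)/6 = 54/6 = 9; σ²_D = ((11−7)/6)² = 0.444
te_E = (8 + 4·9 + 10)/6 = 54/6 = 9; σ²_E = ((10−8)/6)² = 0.111
te_F = (2 + 4·6 + 10)/6 = 36/6 = 6; σ²_F = ((10−2)/6)² = 1.778
te_G = (11 + 4·14 + 29)/6 = 96/6 = 16; σ²_G = ((29−11)/6)² = 9.000
te_H = (2 + 4·4 + 12)/6 = 30/6 = 5; σ²_H = ((12−2)/6)² = 2.778
te_I = (6 + 4·11 + 16)/6 = 66/6 = 11; σ²_I = ((16−6)/6)² = 2.778
te_J = (1 + 4·2 + 9)/6 = 18/6 = 3; σ²_J = ((9−1)/6)² = 1.778

Forward pass:
ES_A = 0; EF_A = 13
ES_B = 0; EF_B = 4
ES_C = 0; EF_C = 4
ES_D = 4; EF_D = 4+9 = 13
ES_E = max(EF_A=13, EF_B=4) = 13; EF_E = 13+9 = 22
ES_F = 4; EF_F = 4+6 = 10
ES_G = 13; EF_G = 13+16 = 29
ES_H = max(EF_C=4, EF_F=10) = 10; EF_H = 10+5 = 15
ES_I = max(EF_A=13, EF_B=4) = 13; EF_I = 13+11 = 24
ES_J = max(EF_E=22, EF_F=10, EF_G=29, EF_H=15, EF_I=24) = 29; EF_J = 29+3 = 32
Expected project duration μ = 32 days. Critical path: B → D → G → J.

Variance along critical path = 1.778 + 0.444 + 9.000 + 1.778 = 13.000; σ = √13.000 = 3.606 days.
Z = (37 − 32) / 3.606 = 1.387
P(T ≤ 37) = Φ(1.387) ≈ 0.917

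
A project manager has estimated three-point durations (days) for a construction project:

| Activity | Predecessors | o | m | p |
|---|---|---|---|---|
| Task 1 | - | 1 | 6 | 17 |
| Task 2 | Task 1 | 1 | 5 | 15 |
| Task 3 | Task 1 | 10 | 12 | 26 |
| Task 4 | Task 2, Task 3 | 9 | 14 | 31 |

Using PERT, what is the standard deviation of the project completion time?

te_Task 1 = (1 + 4·6 + 17)/6 = 42/6 = 7; σ²_Task 1 = ((17−1)/6)² = 7.111
te_Task 2 = (1 + 4·5 + 15)/6 = 36/6 = 6; σ²_Task 2 = ((15−1)/6)² = 5.444
te_Task 3 = (10 + 4·12 + 26)/6 = 84/6 = 14; σ²_Task 3 = ((26−10)/6)² = 7.111
te_Task 4 = (9 + 4·14 + 31)/6 = 96/6 = 16; σ²_Task 4 = ((31−9)/6)² = 13.444

Forward pass:
ES_Task 1 = 0; EF_Task 1 = 7
ES_Task 2 = 7; EF_Task 2 = 7+6 = 13
ES_Task 3 = 7; EF_Task 3 = 7+14 = 21
ES_Task 4 = max(EF_Task 2=13, EF_Task 3=21) = 21; EF_Task 4 = 21+16 = 37
Expected project duration μ = 37 days. Critical path: Task 1 → Task 3 → Task 4.

Variance along critical path = 7.111 + 7.111 + 13.444 = 27.667
σ = √27.667 = 5.260 days

5.26 days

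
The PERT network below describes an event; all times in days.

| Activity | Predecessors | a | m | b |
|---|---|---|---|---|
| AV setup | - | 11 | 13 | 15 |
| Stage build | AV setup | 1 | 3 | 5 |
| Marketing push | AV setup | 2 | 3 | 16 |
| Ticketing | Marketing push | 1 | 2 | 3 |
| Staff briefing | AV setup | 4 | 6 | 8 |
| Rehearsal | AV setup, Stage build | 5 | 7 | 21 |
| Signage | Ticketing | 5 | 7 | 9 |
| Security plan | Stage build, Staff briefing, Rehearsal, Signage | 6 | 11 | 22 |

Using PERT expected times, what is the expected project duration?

39 days

te_AV setup = (11 + 4·13 + 15)/6 = 78/6 = 13
te_Stage build = (1 + 4·3 + 5)/6 = 18/6 = 3
te_Marketing push = (2 + 4·3 + 16)/6 = 30/6 = 5
te_Ticketing = (1 + 4·2 + 3)/6 = 12/6 = 2
te_Staff briefing = (4 + 4·6 + 8)/6 = 36/6 = 6
te_Rehearsal = (5 + 4·7 + 21)/6 = 54/6 = 9
te_Signage = (5 + 4·7 + 9)/6 = 42/6 = 7
te_Security plan = (6 + 4·11 + 22)/6 = 72/6 = 12

Forward pass:
ES_AV setup = 0; EF_AV setup = 13
ES_Stage build = 13; EF_Stage build = 13+3 = 16
ES_Marketing push = 13; EF_Marketing push = 13+5 = 18
ES_Ticketing = 18; EF_Ticketing = 18+2 = 20
ES_Staff briefing = 13; EF_Staff briefing = 13+6 = 19
ES_Rehearsal = max(EF_AV setup=13, EF_Stage build=16) = 16; EF_Rehearsal = 16+9 = 25
ES_Signage = 20; EF_Signage = 20+7 = 27
ES_Security plan = max(EF_Stage build=16, EF_Staff briefing=19, EF_Rehearsal=25, EF_Signage=27) = 27; EF_Security plan = 27+12 = 39
Expected project duration μ = 39 days. Critical path: AV setup → Marketing push → Ticketing → Signage → Security plan.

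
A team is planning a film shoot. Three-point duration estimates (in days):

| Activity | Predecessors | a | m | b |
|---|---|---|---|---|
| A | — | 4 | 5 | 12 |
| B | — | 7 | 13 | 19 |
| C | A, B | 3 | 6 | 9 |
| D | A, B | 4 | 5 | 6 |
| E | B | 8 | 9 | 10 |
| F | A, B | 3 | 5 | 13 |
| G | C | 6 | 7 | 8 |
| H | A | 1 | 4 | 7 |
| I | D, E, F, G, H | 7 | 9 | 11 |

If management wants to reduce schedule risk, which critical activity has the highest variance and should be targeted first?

te_A = (4 + 4·5 + 12)/6 = 36/6 = 6; σ²_A = ((12−4)/6)² = 1.778
te_B = (7 + 4·13 + 19)/6 = 78/6 = 13; σ²_B = ((19−7)/6)² = 4.000
te_C = (3 + 4·6 + 9)/6 = 36/6 = 6; σ²_C = ((9−3)/6)² = 1.000
te_D = (4 + 4·5 + 6)/6 = 30/6 = 5; σ²_D = ((6−4)/6)² = 0.111
te_E = (8 + 4·9 + 10)/6 = 54/6 = 9; σ²_E = ((10−8)/6)² = 0.111
te_F = (3 + 4·5 + 13)/6 = 36/6 = 6; σ²_F = ((13−3)/6)² = 2.778
te_G = (6 + 4·7 + 8)/6 = 42/6 = 7; σ²_G = ((8−6)/6)² = 0.111
te_H = (1 + 4·4 + 7)/6 = 24/6 = 4; σ²_H = ((7−1)/6)² = 1.000
te_I = (7 + 4·9 + 11)/6 = 54/6 = 9; σ²_I = ((11−7)/6)² = 0.444

Forward pass:
ES_A = 0; EF_A = 6
ES_B = 0; EF_B = 13
ES_C = max(EF_A=6, EF_B=13) = 13; EF_C = 13+6 = 19
ES_D = max(EF_A=6, EF_B=13) = 13; EF_D = 13+5 = 18
ES_E = 13; EF_E = 13+9 = 22
ES_F = max(EF_A=6, EF_B=13) = 13; EF_F = 13+6 = 19
ES_G = 19; EF_G = 19+7 = 26
ES_H = 6; EF_H = 6+4 = 10
ES_I = max(EF_D=18, EF_E=22, EF_F=19, EF_G=26, EF_H=10) = 26; EF_I = 26+9 = 35
Expected project duration μ = 35 days. Critical path: B → C → G → I.

Variances on critical path: σ²_B=4.000, σ²_C=1.000, σ²_G=0.111, σ²_I=0.444.
Largest is σ²_B = 4.000.

B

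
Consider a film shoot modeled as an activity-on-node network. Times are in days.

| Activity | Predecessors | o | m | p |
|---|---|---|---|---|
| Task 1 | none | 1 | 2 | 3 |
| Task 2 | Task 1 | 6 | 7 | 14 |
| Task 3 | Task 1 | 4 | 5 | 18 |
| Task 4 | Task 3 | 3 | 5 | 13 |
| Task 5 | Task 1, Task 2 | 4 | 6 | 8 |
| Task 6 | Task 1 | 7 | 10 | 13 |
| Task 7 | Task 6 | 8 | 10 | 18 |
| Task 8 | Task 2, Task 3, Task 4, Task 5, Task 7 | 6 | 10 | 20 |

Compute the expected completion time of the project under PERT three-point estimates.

te_Task 1 = (1 + 4·2 + 3)/6 = 12/6 = 2
te_Task 2 = (6 + 4·7 + 14)/6 = 48/6 = 8
te_Task 3 = (4 + 4·5 + 18)/6 = 42/6 = 7
te_Task 4 = (3 + 4·5 + 13)/6 = 36/6 = 6
te_Task 5 = (4 + 4·6 + 8)/6 = 36/6 = 6
te_Task 6 = (7 + 4·10 + 13)/6 = 60/6 = 10
te_Task 7 = (8 + 4·10 + 18)/6 = 66/6 = 11
te_Task 8 = (6 + 4·10 + 20)/6 = 66/6 = 11

Forward pass:
ES_Task 1 = 0; EF_Task 1 = 2
ES_Task 2 = 2; EF_Task 2 = 2+8 = 10
ES_Task 3 = 2; EF_Task 3 = 2+7 = 9
ES_Task 4 = 9; EF_Task 4 = 9+6 = 15
ES_Task 5 = max(EF_Task 1=2, EF_Task 2=10) = 10; EF_Task 5 = 10+6 = 16
ES_Task 6 = 2; EF_Task 6 = 2+10 = 12
ES_Task 7 = 12; EF_Task 7 = 12+11 = 23
ES_Task 8 = max(EF_Task 2=10, EF_Task 3=9, EF_Task 4=15, EF_Task 5=16, EF_Task 7=23) = 23; EF_Task 8 = 23+11 = 34
Expected project duration μ = 34 days. Critical path: Task 1 → Task 6 → Task 7 → Task 8.

34 days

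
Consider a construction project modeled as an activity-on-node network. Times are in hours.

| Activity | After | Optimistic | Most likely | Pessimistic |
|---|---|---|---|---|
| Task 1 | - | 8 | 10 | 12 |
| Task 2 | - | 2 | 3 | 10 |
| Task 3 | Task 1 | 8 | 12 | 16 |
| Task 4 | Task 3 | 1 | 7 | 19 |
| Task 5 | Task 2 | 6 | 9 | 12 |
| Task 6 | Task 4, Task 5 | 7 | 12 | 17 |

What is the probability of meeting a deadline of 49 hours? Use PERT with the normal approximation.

te_Task 1 = (8 + 4·10 + 12)/6 = 60/6 = 10; σ²_Task 1 = ((12−8)/6)² = 0.444
te_Task 2 = (2 + 4·3 + 10)/6 = 24/6 = 4; σ²_Task 2 = ((10−2)/6)² = 1.778
te_Task 3 = (8 + 4·12 + 16)/6 = 72/6 = 12; σ²_Task 3 = ((16−8)/6)² = 1.778
te_Task 4 = (1 + 4·7 + 19)/6 = 48/6 = 8; σ²_Task 4 = ((19−1)/6)² = 9.000
te_Task 5 = (6 + 4·9 + 12)/6 = 54/6 = 9; σ²_Task 5 = ((12−6)/6)² = 1.000
te_Task 6 = (7 + 4·12 + 17)/6 = 72/6 = 12; σ²_Task 6 = ((17−7)/6)² = 2.778

Forward pass:
ES_Task 1 = 0; EF_Task 1 = 10
ES_Task 2 = 0; EF_Task 2 = 4
ES_Task 3 = 10; EF_Task 3 = 10+12 = 22
ES_Task 4 = 22; EF_Task 4 = 22+8 = 30
ES_Task 5 = 4; EF_Task 5 = 4+9 = 13
ES_Task 6 = max(EF_Task 4=30, EF_Task 5=13) = 30; EF_Task 6 = 30+12 = 42
Expected project duration μ = 42 hours. Critical path: Task 1 → Task 3 → Task 4 → Task 6.

Variance along critical path = 0.444 + 1.778 + 9.000 + 2.778 = 14.000; σ = √14.000 = 3.742 hours.
Z = (49 − 42) / 3.742 = 1.871
P(T ≤ 49) = Φ(1.871) ≈ 0.969

0.969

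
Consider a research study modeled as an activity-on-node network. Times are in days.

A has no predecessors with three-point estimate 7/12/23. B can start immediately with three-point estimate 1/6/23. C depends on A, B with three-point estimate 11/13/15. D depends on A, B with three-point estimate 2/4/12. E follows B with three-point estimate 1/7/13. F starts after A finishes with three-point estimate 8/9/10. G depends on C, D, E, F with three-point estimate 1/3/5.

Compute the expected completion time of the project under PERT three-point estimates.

29 days

te_A = (7 + 4·12 + 23)/6 = 78/6 = 13
te_B = (1 + 4·6 + 23)/6 = 48/6 = 8
te_C = (11 + 4·13 + 15)/6 = 78/6 = 13
te_D = (2 + 4·4 + 12)/6 = 30/6 = 5
te_E = (1 + 4·7 + 13)/6 = 42/6 = 7
te_F = (8 + 4·9 + 10)/6 = 54/6 = 9
te_G = (1 + 4·3 + 5)/6 = 18/6 = 3

Forward pass:
ES_A = 0; EF_A = 13
ES_B = 0; EF_B = 8
ES_C = max(EF_A=13, EF_B=8) = 13; EF_C = 13+13 = 26
ES_D = max(EF_A=13, EF_B=8) = 13; EF_D = 13+5 = 18
ES_E = 8; EF_E = 8+7 = 15
ES_F = 13; EF_F = 13+9 = 22
ES_G = max(EF_C=26, EF_D=18, EF_E=15, EF_F=22) = 26; EF_G = 26+3 = 29
Expected project duration μ = 29 days. Critical path: A → C → G.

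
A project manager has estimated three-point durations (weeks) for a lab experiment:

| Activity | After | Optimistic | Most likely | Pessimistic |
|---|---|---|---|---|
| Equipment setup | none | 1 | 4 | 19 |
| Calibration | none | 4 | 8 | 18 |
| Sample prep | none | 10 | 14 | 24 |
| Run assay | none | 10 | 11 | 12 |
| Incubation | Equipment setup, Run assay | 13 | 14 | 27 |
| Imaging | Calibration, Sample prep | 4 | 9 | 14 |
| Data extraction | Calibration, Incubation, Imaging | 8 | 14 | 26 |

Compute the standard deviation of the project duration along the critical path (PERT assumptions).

3.82 weeks

te_Equipment setup = (1 + 4·4 + 19)/6 = 36/6 = 6; σ²_Equipment setup = ((19−1)/6)² = 9.000
te_Calibration = (4 + 4·8 + 18)/6 = 54/6 = 9; σ²_Calibration = ((18−4)/6)² = 5.444
te_Sample prep = (10 + 4·14 + 24)/6 = 90/6 = 15; σ²_Sample prep = ((24−10)/6)² = 5.444
te_Run assay = (10 + 4·11 + 12)/6 = 66/6 = 11; σ²_Run assay = ((12−10)/6)² = 0.111
te_Incubation = (13 + 4·14 + 27)/6 = 96/6 = 16; σ²_Incubation = ((27−13)/6)² = 5.444
te_Imaging = (4 + 4·9 + 14)/6 = 54/6 = 9; σ²_Imaging = ((14−4)/6)² = 2.778
te_Data extraction = (8 + 4·14 + 26)/6 = 90/6 = 15; σ²_Data extraction = ((26−8)/6)² = 9.000

Forward pass:
ES_Equipment setup = 0; EF_Equipment setup = 6
ES_Calibration = 0; EF_Calibration = 9
ES_Sample prep = 0; EF_Sample prep = 15
ES_Run assay = 0; EF_Run assay = 11
ES_Incubation = max(EF_Equipment setup=6, EF_Run assay=11) = 11; EF_Incubation = 11+16 = 27
ES_Imaging = max(EF_Calibration=9, EF_Sample prep=15) = 15; EF_Imaging = 15+9 = 24
ES_Data extraction = max(EF_Calibration=9, EF_Incubation=27, EF_Imaging=24) = 27; EF_Data extraction = 27+15 = 42
Expected project duration μ = 42 weeks. Critical path: Run assay → Incubation → Data extraction.

Variance along critical path = 0.111 + 5.444 + 9.000 = 14.556
σ = √14.556 = 3.815 weeks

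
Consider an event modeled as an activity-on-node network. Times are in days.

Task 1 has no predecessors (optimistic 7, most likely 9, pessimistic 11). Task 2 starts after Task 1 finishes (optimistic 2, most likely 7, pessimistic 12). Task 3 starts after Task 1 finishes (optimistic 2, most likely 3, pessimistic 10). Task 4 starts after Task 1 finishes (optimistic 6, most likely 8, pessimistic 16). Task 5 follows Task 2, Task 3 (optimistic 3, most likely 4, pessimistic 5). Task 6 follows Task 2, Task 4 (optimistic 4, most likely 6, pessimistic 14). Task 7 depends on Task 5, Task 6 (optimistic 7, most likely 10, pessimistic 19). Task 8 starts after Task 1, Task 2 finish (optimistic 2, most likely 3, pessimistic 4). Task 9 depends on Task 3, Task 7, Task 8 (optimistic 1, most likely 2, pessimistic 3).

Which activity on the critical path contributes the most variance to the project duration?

Task 7

te_Task 1 = (7 + 4·9 + 11)/6 = 54/6 = 9; σ²_Task 1 = ((11−7)/6)² = 0.444
te_Task 2 = (2 + 4·7 + 12)/6 = 42/6 = 7; σ²_Task 2 = ((12−2)/6)² = 2.778
te_Task 3 = (2 + 4·3 + 10)/6 = 24/6 = 4; σ²_Task 3 = ((10−2)/6)² = 1.778
te_Task 4 = (6 + 4·8 + 16)/6 = 54/6 = 9; σ²_Task 4 = ((16−6)/6)² = 2.778
te_Task 5 = (3 + 4·4 + 5)/6 = 24/6 = 4; σ²_Task 5 = ((5−3)/6)² = 0.111
te_Task 6 = (4 + 4·6 + 14)/6 = 42/6 = 7; σ²_Task 6 = ((14−4)/6)² = 2.778
te_Task 7 = (7 + 4·10 + 19)/6 = 66/6 = 11; σ²_Task 7 = ((19−7)/6)² = 4.000
te_Task 8 = (2 + 4·3 + 4)/6 = 18/6 = 3; σ²_Task 8 = ((4−2)/6)² = 0.111
te_Task 9 = (1 + 4·2 + 3)/6 = 12/6 = 2; σ²_Task 9 = ((3−1)/6)² = 0.111

Forward pass:
ES_Task 1 = 0; EF_Task 1 = 9
ES_Task 2 = 9; EF_Task 2 = 9+7 = 16
ES_Task 3 = 9; EF_Task 3 = 9+4 = 13
ES_Task 4 = 9; EF_Task 4 = 9+9 = 18
ES_Task 5 = max(EF_Task 2=16, EF_Task 3=13) = 16; EF_Task 5 = 16+4 = 20
ES_Task 6 = max(EF_Task 2=16, EF_Task 4=18) = 18; EF_Task 6 = 18+7 = 25
ES_Task 7 = max(EF_Task 5=20, EF_Task 6=25) = 25; EF_Task 7 = 25+11 = 36
ES_Task 8 = max(EF_Task 1=9, EF_Task 2=16) = 16; EF_Task 8 = 16+3 = 19
ES_Task 9 = max(EF_Task 3=13, EF_Task 7=36, EF_Task 8=19) = 36; EF_Task 9 = 36+2 = 38
Expected project duration μ = 38 days. Critical path: Task 1 → Task 4 → Task 6 → Task 7 → Task 9.

Variances on critical path: σ²_Task 1=0.444, σ²_Task 4=2.778, σ²_Task 6=2.778, σ²_Task 7=4.000, σ²_Task 9=0.111.
Largest is σ²_Task 7 = 4.000.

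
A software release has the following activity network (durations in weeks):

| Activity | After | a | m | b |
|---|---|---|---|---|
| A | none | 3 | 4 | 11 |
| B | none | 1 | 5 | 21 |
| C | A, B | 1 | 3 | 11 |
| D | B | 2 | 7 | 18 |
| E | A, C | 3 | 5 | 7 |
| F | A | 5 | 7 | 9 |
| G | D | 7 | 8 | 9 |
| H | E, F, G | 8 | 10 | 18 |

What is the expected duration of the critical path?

te_A = (3 + 4·4 + 11)/6 = 30/6 = 5
te_B = (1 + 4·5 + 21)/6 = 42/6 = 7
te_C = (1 + 4·3 + 11)/6 = 24/6 = 4
te_D = (2 + 4·7 + 18)/6 = 48/6 = 8
te_E = (3 + 4·5 + 7)/6 = 30/6 = 5
te_F = (5 + 4·7 + 9)/6 = 42/6 = 7
te_G = (7 + 4·8 + 9)/6 = 48/6 = 8
te_H = (8 + 4·10 + 18)/6 = 66/6 = 11

Forward pass:
ES_A = 0; EF_A = 5
ES_B = 0; EF_B = 7
ES_C = max(EF_A=5, EF_B=7) = 7; EF_C = 7+4 = 11
ES_D = 7; EF_D = 7+8 = 15
ES_E = max(EF_A=5, EF_C=11) = 11; EF_E = 11+5 = 16
ES_F = 5; EF_F = 5+7 = 12
ES_G = 15; EF_G = 15+8 = 23
ES_H = max(EF_E=16, EF_F=12, EF_G=23) = 23; EF_H = 23+11 = 34
Expected project duration μ = 34 weeks. Critical path: B → D → G → H.

34 weeks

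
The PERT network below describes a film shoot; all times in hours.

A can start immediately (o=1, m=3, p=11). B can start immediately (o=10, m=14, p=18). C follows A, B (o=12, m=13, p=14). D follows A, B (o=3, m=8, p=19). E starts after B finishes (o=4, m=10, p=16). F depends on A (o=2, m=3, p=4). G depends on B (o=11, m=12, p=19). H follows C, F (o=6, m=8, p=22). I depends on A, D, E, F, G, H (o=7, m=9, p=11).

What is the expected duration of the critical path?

te_A = (1 + 4·3 + 11)/6 = 24/6 = 4
te_B = (10 + 4·14 + 18)/6 = 84/6 = 14
te_C = (12 + 4·13 + 14)/6 = 78/6 = 13
te_D = (3 + 4·8 + 19)/6 = 54/6 = 9
te_E = (4 + 4·10 + 16)/6 = 60/6 = 10
te_F = (2 + 4·3 + 4)/6 = 18/6 = 3
te_G = (11 + 4·12 + 19)/6 = 78/6 = 13
te_H = (6 + 4·8 + 22)/6 = 60/6 = 10
te_I = (7 + 4·9 + 11)/6 = 54/6 = 9

Forward pass:
ES_A = 0; EF_A = 4
ES_B = 0; EF_B = 14
ES_C = max(EF_A=4, EF_B=14) = 14; EF_C = 14+13 = 27
ES_D = max(EF_A=4, EF_B=14) = 14; EF_D = 14+9 = 23
ES_E = 14; EF_E = 14+10 = 24
ES_F = 4; EF_F = 4+3 = 7
ES_G = 14; EF_G = 14+13 = 27
ES_H = max(EF_C=27, EF_F=7) = 27; EF_H = 27+10 = 37
ES_I = max(EF_A=4, EF_D=23, EF_E=24, EF_F=7, EF_G=27, EF_H=37) = 37; EF_I = 37+9 = 46
Expected project duration μ = 46 hours. Critical path: B → C → H → I.

46 hours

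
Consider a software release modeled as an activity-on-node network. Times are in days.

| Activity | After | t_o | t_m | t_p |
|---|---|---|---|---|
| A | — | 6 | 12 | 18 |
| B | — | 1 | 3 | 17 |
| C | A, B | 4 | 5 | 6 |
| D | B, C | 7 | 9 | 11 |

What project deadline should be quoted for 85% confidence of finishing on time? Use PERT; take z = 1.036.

28.2 days

te_A = (6 + 4·12 + 18)/6 = 72/6 = 12; σ²_A = ((18−6)/6)² = 4.000
te_B = (1 + 4·3 + 17)/6 = 30/6 = 5; σ²_B = ((17−1)/6)² = 7.111
te_C = (4 + 4·5 + 6)/6 = 30/6 = 5; σ²_C = ((6−4)/6)² = 0.111
te_D = (7 + 4·9 + 11)/6 = 54/6 = 9; σ²_D = ((11−7)/6)² = 0.444

Forward pass:
ES_A = 0; EF_A = 12
ES_B = 0; EF_B = 5
ES_C = max(EF_A=12, EF_B=5) = 12; EF_C = 12+5 = 17
ES_D = max(EF_B=5, EF_C=17) = 17; EF_D = 17+9 = 26
Expected project duration μ = 26 days. Critical path: A → C → D.

Variance along critical path = 4.000 + 0.111 + 0.444 = 4.556; σ = 2.134 days.
D = μ + z·σ = 26 + 1.036·2.134 = 28.2 days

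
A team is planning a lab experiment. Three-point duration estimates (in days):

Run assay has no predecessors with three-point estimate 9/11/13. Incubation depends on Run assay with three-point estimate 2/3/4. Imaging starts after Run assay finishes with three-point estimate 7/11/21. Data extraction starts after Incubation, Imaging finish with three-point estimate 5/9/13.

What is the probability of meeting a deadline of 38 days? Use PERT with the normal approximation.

te_Run assay = (9 + 4·11 + 13)/6 = 66/6 = 11; σ²_Run assay = ((13−9)/6)² = 0.444
te_Incubation = (2 + 4·3 + 4)/6 = 18/6 = 3; σ²_Incubation = ((4−2)/6)² = 0.111
te_Imaging = (7 + 4·11 + 21)/6 = 72/6 = 12; σ²_Imaging = ((21−7)/6)² = 5.444
te_Data extraction = (5 + 4·9 + 13)/6 = 54/6 = 9; σ²_Data extraction = ((13−5)/6)² = 1.778

Forward pass:
ES_Run assay = 0; EF_Run assay = 11
ES_Incubation = 11; EF_Incubation = 11+3 = 14
ES_Imaging = 11; EF_Imaging = 11+12 = 23
ES_Data extraction = max(EF_Incubation=14, EF_Imaging=23) = 23; EF_Data extraction = 23+9 = 32
Expected project duration μ = 32 days. Critical path: Run assay → Imaging → Data extraction.

Variance along critical path = 0.444 + 5.444 + 1.778 = 7.667; σ = √7.667 = 2.769 days.
Z = (38 − 32) / 2.769 = 2.167
P(T ≤ 38) = Φ(2.167) ≈ 0.985

0.985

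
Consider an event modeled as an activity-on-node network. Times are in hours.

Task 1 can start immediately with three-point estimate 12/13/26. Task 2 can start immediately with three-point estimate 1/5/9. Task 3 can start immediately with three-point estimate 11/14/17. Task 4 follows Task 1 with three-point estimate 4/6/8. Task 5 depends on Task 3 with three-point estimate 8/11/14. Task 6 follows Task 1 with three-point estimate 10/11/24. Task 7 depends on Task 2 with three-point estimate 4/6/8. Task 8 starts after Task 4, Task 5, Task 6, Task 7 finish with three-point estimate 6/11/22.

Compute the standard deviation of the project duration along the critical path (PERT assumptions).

te_Task 1 = (12 + 4·13 + 26)/6 = 90/6 = 15; σ²_Task 1 = ((26−12)/6)² = 5.444
te_Task 2 = (1 + 4·5 + 9)/6 = 30/6 = 5; σ²_Task 2 = ((9−1)/6)² = 1.778
te_Task 3 = (11 + 4·14 + 17)/6 = 84/6 = 14; σ²_Task 3 = ((17−11)/6)² = 1.000
te_Task 4 = (4 + 4·6 + 8)/6 = 36/6 = 6; σ²_Task 4 = ((8−4)/6)² = 0.444
te_Task 5 = (8 + 4·11 + 14)/6 = 66/6 = 11; σ²_Task 5 = ((14−8)/6)² = 1.000
te_Task 6 = (10 + 4·11 + 24)/6 = 78/6 = 13; σ²_Task 6 = ((24−10)/6)² = 5.444
te_Task 7 = (4 + 4·6 + 8)/6 = 36/6 = 6; σ²_Task 7 = ((8−4)/6)² = 0.444
te_Task 8 = (6 + 4·11 + 22)/6 = 72/6 = 12; σ²_Task 8 = ((22−6)/6)² = 7.111

Forward pass:
ES_Task 1 = 0; EF_Task 1 = 15
ES_Task 2 = 0; EF_Task 2 = 5
ES_Task 3 = 0; EF_Task 3 = 14
ES_Task 4 = 15; EF_Task 4 = 15+6 = 21
ES_Task 5 = 14; EF_Task 5 = 14+11 = 25
ES_Task 6 = 15; EF_Task 6 = 15+13 = 28
ES_Task 7 = 5; EF_Task 7 = 5+6 = 11
ES_Task 8 = max(EF_Task 4=21, EF_Task 5=25, EF_Task 6=28, EF_Task 7=11) = 28; EF_Task 8 = 28+12 = 40
Expected project duration μ = 40 hours. Critical path: Task 1 → Task 6 → Task 8.

Variance along critical path = 5.444 + 5.444 + 7.111 = 18.000
σ = √18.000 = 4.243 hours

4.24 hours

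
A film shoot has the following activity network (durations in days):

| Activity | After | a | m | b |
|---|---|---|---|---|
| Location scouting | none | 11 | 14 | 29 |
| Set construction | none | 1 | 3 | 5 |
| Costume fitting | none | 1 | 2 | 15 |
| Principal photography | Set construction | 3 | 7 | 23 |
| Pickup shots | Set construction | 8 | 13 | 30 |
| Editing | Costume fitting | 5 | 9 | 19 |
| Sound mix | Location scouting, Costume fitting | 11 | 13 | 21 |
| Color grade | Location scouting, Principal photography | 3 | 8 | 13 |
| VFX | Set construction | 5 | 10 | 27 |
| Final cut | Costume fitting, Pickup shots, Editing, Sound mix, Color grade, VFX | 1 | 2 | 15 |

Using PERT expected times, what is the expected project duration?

te_Location scouting = (11 + 4·14 + 29)/6 = 96/6 = 16
te_Set construction = (1 + 4·3 + 5)/6 = 18/6 = 3
te_Costume fitting = (1 + 4·2 + 15)/6 = 24/6 = 4
te_Principal photography = (3 + 4·7 + 23)/6 = 54/6 = 9
te_Pickup shots = (8 + 4·13 + 30)/6 = 90/6 = 15
te_Editing = (5 + 4·9 + 19)/6 = 60/6 = 10
te_Sound mix = (11 + 4·13 + 21)/6 = 84/6 = 14
te_Color grade = (3 + 4·8 + 13)/6 = 48/6 = 8
te_VFX = (5 + 4·10 + 27)/6 = 72/6 = 12
te_Final cut = (1 + 4·2 + 15)/6 = 24/6 = 4

Forward pass:
ES_Location scouting = 0; EF_Location scouting = 16
ES_Set construction = 0; EF_Set construction = 3
ES_Costume fitting = 0; EF_Costume fitting = 4
ES_Principal photography = 3; EF_Principal photography = 3+9 = 12
ES_Pickup shots = 3; EF_Pickup shots = 3+15 = 18
ES_Editing = 4; EF_Editing = 4+10 = 14
ES_Sound mix = max(EF_Location scouting=16, EF_Costume fitting=4) = 16; EF_Sound mix = 16+14 = 30
ES_Color grade = max(EF_Location scouting=16, EF_Principal photography=12) = 16; EF_Color grade = 16+8 = 24
ES_VFX = 3; EF_VFX = 3+12 = 15
ES_Final cut = max(EF_Costume fitting=4, EF_Pickup shots=18, EF_Editing=14, EF_Sound mix=30, EF_Color grade=24, EF_VFX=15) = 30; EF_Final cut = 30+4 = 34
Expected project duration μ = 34 days. Critical path: Location scouting → Sound mix → Final cut.

34 days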